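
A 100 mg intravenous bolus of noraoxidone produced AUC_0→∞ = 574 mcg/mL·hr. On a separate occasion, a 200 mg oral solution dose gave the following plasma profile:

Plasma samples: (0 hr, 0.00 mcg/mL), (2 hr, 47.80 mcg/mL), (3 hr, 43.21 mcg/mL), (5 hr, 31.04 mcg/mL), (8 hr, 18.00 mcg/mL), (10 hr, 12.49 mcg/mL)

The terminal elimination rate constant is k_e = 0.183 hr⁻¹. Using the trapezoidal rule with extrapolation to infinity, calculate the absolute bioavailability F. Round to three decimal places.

F = 0.296

Trapezoidal AUC_0→10 (oral solution):
  [0→2]: (0.00+47.80)/2 × 2 = 47.8
  [2→3]: (47.80+43.21)/2 × 1 = 45.505
  [3→5]: (43.21+31.04)/2 × 2 = 74.25
  [5→8]: (31.04+18.00)/2 × 3 = 73.56
  [8→10]: (18.00+12.49)/2 × 2 = 30.49
  Sum = 271.605 mcg/mL·hr
Tail: C_last/k_e = 12.49/0.183 = 68.251
AUC_0→∞ (oral solution) = 271.605 + 68.251 = 339.856 mcg/mL·hr
F = (AUC_ev/D_ev)/(AUC_iv/D_iv) = (339.856/200)/(574/100) = 1.69928/5.74 = 0.2960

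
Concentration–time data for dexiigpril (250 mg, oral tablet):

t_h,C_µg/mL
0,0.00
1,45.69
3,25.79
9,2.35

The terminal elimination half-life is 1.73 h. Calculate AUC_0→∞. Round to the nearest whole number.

Trapezoidal AUC_0→9:
  [0→1]: (0.00+45.69)/2 × 1 = 22.845
  [1→3]: (45.69+25.79)/2 × 2 = 71.48
  [3→9]: (25.79+2.35)/2 × 6 = 84.42
  Sum = 178.745 µg/mL·h
k_e = ln2 / t½ = 0.693147 / 1.73 = 0.4007 h^-1
Extrapolated tail: C_last / k_e = 2.35 / 0.4007 = 5.865
AUC_0→∞ = 178.745 + 5.865 = 184.61 µg/mL·h

AUC = 185 µg/mL·h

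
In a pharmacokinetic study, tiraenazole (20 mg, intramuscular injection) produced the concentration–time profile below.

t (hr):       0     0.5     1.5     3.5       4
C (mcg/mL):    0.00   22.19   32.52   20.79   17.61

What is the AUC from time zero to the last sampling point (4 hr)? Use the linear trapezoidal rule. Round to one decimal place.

AUC = 95.8 mcg/mL·hr

Trapezoidal AUC_0→4:
  [0→0.5]: (0.00+22.19)/2 × 0.5 = 5.5475
  [0.5→1.5]: (22.19+32.52)/2 × 1 = 27.355
  [1.5→3.5]: (32.52+20.79)/2 × 2 = 53.31
  [3.5→4]: (20.79+17.61)/2 × 0.5 = 9.6
  Sum = 95.8125 mcg/mL·hr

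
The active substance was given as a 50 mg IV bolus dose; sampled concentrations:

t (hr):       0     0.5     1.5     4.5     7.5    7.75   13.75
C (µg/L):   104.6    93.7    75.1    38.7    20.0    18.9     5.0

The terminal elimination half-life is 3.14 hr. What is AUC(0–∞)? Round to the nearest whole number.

AUC = 492 µg/L·hr

Trapezoidal AUC_0→13.75:
  [0→0.5]: (104.6+93.7)/2 × 0.5 = 49.575
  [0.5→1.5]: (93.7+75.1)/2 × 1 = 84.4
  [1.5→4.5]: (75.1+38.7)/2 × 3 = 170.7
  [4.5→7.5]: (38.7+20.0)/2 × 3 = 88.05
  [7.5→7.75]: (20.0+18.9)/2 × 0.25 = 4.8625
  [7.75→13.75]: (18.9+5.0)/2 × 6 = 71.7
  Sum = 469.2875 µg/L·hr
k_e = ln2 / t½ = 0.693147 / 3.14 = 0.2207 hr^-1
Extrapolated tail: C_last / k_e = 5.0 / 0.2207 = 22.655
AUC_0→∞ = 469.2875 + 22.655 = 491.9425 µg/L·hr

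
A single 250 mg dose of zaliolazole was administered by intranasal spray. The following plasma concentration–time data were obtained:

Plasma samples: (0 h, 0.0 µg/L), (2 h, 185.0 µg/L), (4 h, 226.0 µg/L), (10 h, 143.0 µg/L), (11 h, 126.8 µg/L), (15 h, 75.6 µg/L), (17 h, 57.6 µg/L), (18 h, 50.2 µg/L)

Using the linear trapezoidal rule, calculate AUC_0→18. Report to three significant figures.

Trapezoidal AUC_0→18:
  [0→2]: (0.0+185.0)/2 × 2 = 185.0
  [2→4]: (185.0+226.0)/2 × 2 = 411.0
  [4→10]: (226.0+143.0)/2 × 6 = 1107.0
  [10→11]: (143.0+126.8)/2 × 1 = 134.9
  [11→15]: (126.8+75.6)/2 × 4 = 404.8
  [15→17]: (75.6+57.6)/2 × 2 = 133.2
  [17→18]: (57.6+50.2)/2 × 1 = 53.9
  Sum = 2429.8 µg/L·h

AUC = 2430 µg/L·h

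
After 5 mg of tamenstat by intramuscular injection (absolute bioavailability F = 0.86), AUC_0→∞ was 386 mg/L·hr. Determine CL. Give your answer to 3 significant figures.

CL = F × Dose / AUC_0→∞
   = 0.86 × 5 / 386 = 0.0111399 L/hr

CL = 0.0111 L/hr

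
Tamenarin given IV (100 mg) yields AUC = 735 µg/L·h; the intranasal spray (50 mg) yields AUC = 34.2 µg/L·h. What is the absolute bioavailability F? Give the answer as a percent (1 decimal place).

F = 9.3%

F = (AUC_ev / D_ev) / (AUC_iv / D_iv)
  = (34.2/50) / (735/100)
  = 0.684 / 7.35 = 0.0931
  = 9.31%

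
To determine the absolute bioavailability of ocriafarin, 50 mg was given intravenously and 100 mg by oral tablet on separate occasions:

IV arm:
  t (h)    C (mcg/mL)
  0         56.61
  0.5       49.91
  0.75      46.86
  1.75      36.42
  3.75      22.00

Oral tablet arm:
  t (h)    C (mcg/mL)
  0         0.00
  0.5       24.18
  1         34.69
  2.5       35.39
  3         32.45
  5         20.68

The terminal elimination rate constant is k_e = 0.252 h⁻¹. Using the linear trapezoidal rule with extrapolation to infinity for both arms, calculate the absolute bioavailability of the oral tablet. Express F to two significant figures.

Trapezoidal AUC_0→3.75 (IV):
  [0→0.5]: (56.61+49.91)/2 × 0.5 = 26.63
  [0.5→0.75]: (49.91+46.86)/2 × 0.25 = 12.09625
  [0.75→1.75]: (46.86+36.42)/2 × 1 = 41.64
  [1.75→3.75]: (36.42+22.00)/2 × 2 = 58.42
  Sum = 138.78625 mcg/mL·h
IV tail: 22.00/0.252 = 87.302; AUC_iv,0→∞ = 138.78625 + 87.302 = 226.08825 mcg/mL·h
Trapezoidal AUC_0→5 (oral tablet):
  [0→0.5]: (0.00+24.18)/2 × 0.5 = 6.045
  [0.5→1]: (24.18+34.69)/2 × 0.5 = 14.7175
  [1→2.5]: (34.69+35.39)/2 × 1.5 = 52.56
  [2.5→3]: (35.39+32.45)/2 × 0.5 = 16.96
  [3→5]: (32.45+20.68)/2 × 2 = 53.13
  Sum = 143.4125 mcg/mL·h
oral tablet tail: 20.68/0.252 = 82.063; AUC_ev,0→∞ = 143.4125 + 82.063 = 225.4755 mcg/mL·h
F = (AUC_ev/D_ev)/(AUC_iv/D_iv) = (225.4755/100)/(226.08825/50) = 2.254755/4.521765 = 0.4986

F = 0.50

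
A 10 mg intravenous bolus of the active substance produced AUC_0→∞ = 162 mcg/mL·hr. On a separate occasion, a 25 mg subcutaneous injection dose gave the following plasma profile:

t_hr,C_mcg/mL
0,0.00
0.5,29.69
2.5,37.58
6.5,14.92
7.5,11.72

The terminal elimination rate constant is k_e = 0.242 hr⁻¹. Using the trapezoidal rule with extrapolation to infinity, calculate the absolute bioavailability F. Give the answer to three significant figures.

Trapezoidal AUC_0→7.5 (subcutaneous injection):
  [0→0.5]: (0.00+29.69)/2 × 0.5 = 7.4225
  [0.5→2.5]: (29.69+37.58)/2 × 2 = 67.27
  [2.5→6.5]: (37.58+14.92)/2 × 4 = 105.0
  [6.5→7.5]: (14.92+11.72)/2 × 1 = 13.32
  Sum = 193.0125 mcg/mL·hr
Tail: C_last/k_e = 11.72/0.242 = 48.430
AUC_0→∞ (subcutaneous injection) = 193.0125 + 48.430 = 241.4425 mcg/mL·hr
F = (AUC_ev/D_ev)/(AUC_iv/D_iv) = (241.4425/25)/(162/10) = 9.6577/16.2 = 0.5962

F = 0.596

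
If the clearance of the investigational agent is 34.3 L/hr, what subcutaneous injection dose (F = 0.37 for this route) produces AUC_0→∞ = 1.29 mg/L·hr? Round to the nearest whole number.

Dose = CL × AUC_0→∞ / F
     = 34.3 × 1.29 / 0.37 = 119.586 mg

Dose = 120 mg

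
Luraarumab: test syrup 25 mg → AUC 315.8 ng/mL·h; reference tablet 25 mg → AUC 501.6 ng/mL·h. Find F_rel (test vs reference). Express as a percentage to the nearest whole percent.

F_rel = 63%

F_rel = (AUC_test/D_test) / (AUC_ref/D_ref)
      = (315.8/25) / (501.6/25)
      = 12.632 / 20.064 = 0.6296 = 62.96%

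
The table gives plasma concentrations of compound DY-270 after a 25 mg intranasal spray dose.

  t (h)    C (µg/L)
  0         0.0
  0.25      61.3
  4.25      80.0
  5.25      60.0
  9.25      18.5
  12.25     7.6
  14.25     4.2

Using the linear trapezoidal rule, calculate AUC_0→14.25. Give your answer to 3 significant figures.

AUC = 568 µg/L·h

Trapezoidal AUC_0→14.25:
  [0→0.25]: (0.0+61.3)/2 × 0.25 = 7.6625
  [0.25→4.25]: (61.3+80.0)/2 × 4 = 282.6
  [4.25→5.25]: (80.0+60.0)/2 × 1 = 70.0
  [5.25→9.25]: (60.0+18.5)/2 × 4 = 157.0
  [9.25→12.25]: (18.5+7.6)/2 × 3 = 39.15
  [12.25→14.25]: (7.6+4.2)/2 × 2 = 11.8
  Sum = 568.2125 µg/L·h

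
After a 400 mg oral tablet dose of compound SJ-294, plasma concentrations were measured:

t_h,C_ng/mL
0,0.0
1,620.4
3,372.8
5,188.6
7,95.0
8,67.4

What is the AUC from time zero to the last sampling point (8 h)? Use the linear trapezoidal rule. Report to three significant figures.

AUC = 2230 ng/mL·h

Trapezoidal AUC_0→8:
  [0→1]: (0.0+620.4)/2 × 1 = 310.2
  [1→3]: (620.4+372.8)/2 × 2 = 993.2
  [3→5]: (372.8+188.6)/2 × 2 = 561.4
  [5→7]: (188.6+95.0)/2 × 2 = 283.6
  [7→8]: (95.0+67.4)/2 × 1 = 81.2
  Sum = 2229.6 ng/mL·h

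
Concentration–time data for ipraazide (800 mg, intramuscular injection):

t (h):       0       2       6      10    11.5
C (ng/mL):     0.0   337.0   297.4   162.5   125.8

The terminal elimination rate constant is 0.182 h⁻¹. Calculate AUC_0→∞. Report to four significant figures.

AUC = 3433 ng/mL·h

Trapezoidal AUC_0→11.5:
  [0→2]: (0.0+337.0)/2 × 2 = 337.0
  [2→6]: (337.0+297.4)/2 × 4 = 1268.8
  [6→10]: (297.4+162.5)/2 × 4 = 919.8
  [10→11.5]: (162.5+125.8)/2 × 1.5 = 216.225
  Sum = 2741.825 ng/mL·h
Extrapolated tail: C_last / k_e = 125.8 / 0.182 = 691.209
AUC_0→∞ = 2741.825 + 691.209 = 3433.034 ng/mL·h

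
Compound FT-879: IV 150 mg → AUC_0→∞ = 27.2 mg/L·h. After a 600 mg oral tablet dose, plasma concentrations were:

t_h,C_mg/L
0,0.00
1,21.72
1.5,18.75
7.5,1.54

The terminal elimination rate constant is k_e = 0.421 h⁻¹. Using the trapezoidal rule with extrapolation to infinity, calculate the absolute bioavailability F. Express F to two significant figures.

Trapezoidal AUC_0→7.5 (oral tablet):
  [0→1]: (0.00+21.72)/2 × 1 = 10.86
  [1→1.5]: (21.72+18.75)/2 × 0.5 = 10.1175
  [1.5→7.5]: (18.75+1.54)/2 × 6 = 60.87
  Sum = 81.8475 mg/L·h
Tail: C_last/k_e = 1.54/0.421 = 3.658
AUC_0→∞ (oral tablet) = 81.8475 + 3.658 = 85.5055 mg/L·h
F = (AUC_ev/D_ev)/(AUC_iv/D_iv) = (85.5055/600)/(27.2/150) = 0.142509/0.181333 = 0.7859

F = 0.79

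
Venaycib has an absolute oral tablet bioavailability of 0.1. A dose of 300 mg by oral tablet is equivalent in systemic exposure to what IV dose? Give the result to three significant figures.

D_iv = 30.0 mg

Systemic exposure from an extravascular dose = F × D_ev, so the equivalent IV dose is F × D_ev.
D_iv = F × D_ev = 0.1 × 300 = 30 mg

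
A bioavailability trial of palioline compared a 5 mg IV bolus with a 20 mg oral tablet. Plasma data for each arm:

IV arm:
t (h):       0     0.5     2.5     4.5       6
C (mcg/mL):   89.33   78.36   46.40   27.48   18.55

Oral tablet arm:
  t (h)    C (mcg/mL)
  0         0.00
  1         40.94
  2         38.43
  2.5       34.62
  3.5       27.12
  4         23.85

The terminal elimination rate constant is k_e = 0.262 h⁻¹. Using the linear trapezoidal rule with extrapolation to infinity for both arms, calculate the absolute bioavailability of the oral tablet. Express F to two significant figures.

F = 0.15

Trapezoidal AUC_0→6 (IV):
  [0→0.5]: (89.33+78.36)/2 × 0.5 = 41.9225
  [0.5→2.5]: (78.36+46.40)/2 × 2 = 124.76
  [2.5→4.5]: (46.40+27.48)/2 × 2 = 73.88
  [4.5→6]: (27.48+18.55)/2 × 1.5 = 34.5225
  Sum = 275.085 mcg/mL·h
IV tail: 18.55/0.262 = 70.802; AUC_iv,0→∞ = 275.085 + 70.802 = 345.887 mcg/mL·h
Trapezoidal AUC_0→4 (oral tablet):
  [0→1]: (0.00+40.94)/2 × 1 = 20.47
  [1→2]: (40.94+38.43)/2 × 1 = 39.685
  [2→2.5]: (38.43+34.62)/2 × 0.5 = 18.2625
  [2.5→3.5]: (34.62+27.12)/2 × 1 = 30.87
  [3.5→4]: (27.12+23.85)/2 × 0.5 = 12.7425
  Sum = 122.03 mcg/mL·h
oral tablet tail: 23.85/0.262 = 91.031; AUC_ev,0→∞ = 122.03 + 91.031 = 213.061 mcg/mL·h
F = (AUC_ev/D_ev)/(AUC_iv/D_iv) = (213.061/20)/(345.887/5) = 10.65305/69.1774 = 0.1540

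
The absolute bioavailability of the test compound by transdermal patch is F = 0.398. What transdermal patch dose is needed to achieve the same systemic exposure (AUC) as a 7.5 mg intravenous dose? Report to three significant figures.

For equal systemic exposure: F × D_ev = D_iv
D_ev = D_iv / F = 7.5 / 0.398 = 18.8442 mg

D_transdermal = 18.8 mg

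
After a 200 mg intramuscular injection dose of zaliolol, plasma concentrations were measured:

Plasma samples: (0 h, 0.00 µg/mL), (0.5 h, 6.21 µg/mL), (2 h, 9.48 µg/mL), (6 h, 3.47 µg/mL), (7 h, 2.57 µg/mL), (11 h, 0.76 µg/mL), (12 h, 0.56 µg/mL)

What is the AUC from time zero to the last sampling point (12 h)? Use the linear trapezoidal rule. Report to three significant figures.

Trapezoidal AUC_0→12:
  [0→0.5]: (0.00+6.21)/2 × 0.5 = 1.5525
  [0.5→2]: (6.21+9.48)/2 × 1.5 = 11.7675
  [2→6]: (9.48+3.47)/2 × 4 = 25.9
  [6→7]: (3.47+2.57)/2 × 1 = 3.02
  [7→11]: (2.57+0.76)/2 × 4 = 6.66
  [11→12]: (0.76+0.56)/2 × 1 = 0.66
  Sum = 49.56 µg/mL·h

AUC = 49.6 µg/mL·h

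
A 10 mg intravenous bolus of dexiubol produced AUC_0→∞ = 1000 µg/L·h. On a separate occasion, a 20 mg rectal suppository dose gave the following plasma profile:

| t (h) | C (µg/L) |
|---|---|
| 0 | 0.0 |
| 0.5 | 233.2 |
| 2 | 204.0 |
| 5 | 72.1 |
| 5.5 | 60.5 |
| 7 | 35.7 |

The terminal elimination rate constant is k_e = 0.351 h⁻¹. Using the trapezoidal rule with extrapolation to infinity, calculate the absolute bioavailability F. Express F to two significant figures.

F = 0.50

Trapezoidal AUC_0→7 (rectal suppository):
  [0→0.5]: (0.0+233.2)/2 × 0.5 = 58.3
  [0.5→2]: (233.2+204.0)/2 × 1.5 = 327.9
  [2→5]: (204.0+72.1)/2 × 3 = 414.15
  [5→5.5]: (72.1+60.5)/2 × 0.5 = 33.15
  [5.5→7]: (60.5+35.7)/2 × 1.5 = 72.15
  Sum = 905.65 µg/L·h
Tail: C_last/k_e = 35.7/0.351 = 101.709
AUC_0→∞ (rectal suppository) = 905.65 + 101.709 = 1007.359 µg/L·h
F = (AUC_ev/D_ev)/(AUC_iv/D_iv) = (1007.359/20)/(1000/10) = 50.36795/100 = 0.5037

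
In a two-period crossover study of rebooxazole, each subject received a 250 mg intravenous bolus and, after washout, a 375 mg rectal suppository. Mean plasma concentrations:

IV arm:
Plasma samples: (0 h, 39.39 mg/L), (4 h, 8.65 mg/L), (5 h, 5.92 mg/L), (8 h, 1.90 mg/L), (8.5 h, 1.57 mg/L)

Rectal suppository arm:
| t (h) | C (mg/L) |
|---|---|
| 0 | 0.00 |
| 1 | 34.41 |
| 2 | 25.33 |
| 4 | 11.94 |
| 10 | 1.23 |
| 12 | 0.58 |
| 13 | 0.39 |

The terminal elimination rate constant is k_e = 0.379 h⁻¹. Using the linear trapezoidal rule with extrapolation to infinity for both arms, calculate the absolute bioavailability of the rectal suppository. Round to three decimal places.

F = 0.706

Trapezoidal AUC_0→8.5 (IV):
  [0→4]: (39.39+8.65)/2 × 4 = 96.08
  [4→5]: (8.65+5.92)/2 × 1 = 7.285
  [5→8]: (5.92+1.90)/2 × 3 = 11.73
  [8→8.5]: (1.90+1.57)/2 × 0.5 = 0.8675
  Sum = 115.9625 mg/L·h
IV tail: 1.57/0.379 = 4.142; AUC_iv,0→∞ = 115.9625 + 4.142 = 120.1045 mg/L·h
Trapezoidal AUC_0→13 (rectal suppository):
  [0→1]: (0.00+34.41)/2 × 1 = 17.205
  [1→2]: (34.41+25.33)/2 × 1 = 29.87
  [2→4]: (25.33+11.94)/2 × 2 = 37.27
  [4→10]: (11.94+1.23)/2 × 6 = 39.51
  [10→12]: (1.23+0.58)/2 × 2 = 1.81
  [12→13]: (0.58+0.39)/2 × 1 = 0.485
  Sum = 126.15 mg/L·h
rectal suppository tail: 0.39/0.379 = 1.029; AUC_ev,0→∞ = 126.15 + 1.029 = 127.179 mg/L·h
F = (AUC_ev/D_ev)/(AUC_iv/D_iv) = (127.179/375)/(120.1045/250) = 0.339144/0.480418 = 0.7059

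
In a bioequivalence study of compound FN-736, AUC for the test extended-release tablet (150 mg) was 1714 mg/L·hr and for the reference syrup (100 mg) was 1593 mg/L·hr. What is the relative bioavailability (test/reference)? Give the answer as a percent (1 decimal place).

F_rel = (AUC_test/D_test) / (AUC_ref/D_ref)
      = (1714/150) / (1593/100)
      = 11.4267 / 15.93 = 0.7173 = 71.73%

F_rel = 71.7%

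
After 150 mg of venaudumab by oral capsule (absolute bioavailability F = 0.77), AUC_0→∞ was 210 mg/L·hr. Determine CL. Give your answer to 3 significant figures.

CL = F × Dose / AUC_0→∞
   = 0.77 × 150 / 210 = 0.55 L/hr

CL = 0.550 L/hr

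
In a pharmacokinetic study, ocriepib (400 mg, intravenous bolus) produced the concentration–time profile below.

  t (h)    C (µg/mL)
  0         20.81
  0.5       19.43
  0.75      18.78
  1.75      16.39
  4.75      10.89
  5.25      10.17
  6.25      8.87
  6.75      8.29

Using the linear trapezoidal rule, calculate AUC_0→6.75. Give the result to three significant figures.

AUC = 92.4 µg/mL·h

Trapezoidal AUC_0→6.75:
  [0→0.5]: (20.81+19.43)/2 × 0.5 = 10.06
  [0.5→0.75]: (19.43+18.78)/2 × 0.25 = 4.77625
  [0.75→1.75]: (18.78+16.39)/2 × 1 = 17.585
  [1.75→4.75]: (16.39+10.89)/2 × 3 = 40.92
  [4.75→5.25]: (10.89+10.17)/2 × 0.5 = 5.265
  [5.25→6.25]: (10.17+8.87)/2 × 1 = 9.52
  [6.25→6.75]: (8.87+8.29)/2 × 0.5 = 4.29
  Sum = 92.41625 µg/mL·h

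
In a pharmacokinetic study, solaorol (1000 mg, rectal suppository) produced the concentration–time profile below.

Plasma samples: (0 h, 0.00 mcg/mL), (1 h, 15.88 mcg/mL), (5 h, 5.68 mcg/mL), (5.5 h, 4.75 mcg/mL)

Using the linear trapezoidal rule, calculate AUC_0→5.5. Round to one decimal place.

AUC = 53.7 mcg/mL·h

Trapezoidal AUC_0→5.5:
  [0→1]: (0.00+15.88)/2 × 1 = 7.94
  [1→5]: (15.88+5.68)/2 × 4 = 43.12
  [5→5.5]: (5.68+4.75)/2 × 0.5 = 2.6075
  Sum = 53.6675 mcg/mL·h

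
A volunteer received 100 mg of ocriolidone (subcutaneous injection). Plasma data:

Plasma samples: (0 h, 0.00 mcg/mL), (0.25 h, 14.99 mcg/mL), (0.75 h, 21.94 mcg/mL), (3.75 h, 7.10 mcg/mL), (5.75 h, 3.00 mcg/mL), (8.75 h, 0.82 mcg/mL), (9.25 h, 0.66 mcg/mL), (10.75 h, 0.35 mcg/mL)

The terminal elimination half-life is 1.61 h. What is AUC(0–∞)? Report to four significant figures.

Trapezoidal AUC_0→10.75:
  [0→0.25]: (0.00+14.99)/2 × 0.25 = 1.87375
  [0.25→0.75]: (14.99+21.94)/2 × 0.5 = 9.2325
  [0.75→3.75]: (21.94+7.10)/2 × 3 = 43.56
  [3.75→5.75]: (7.10+3.00)/2 × 2 = 10.1
  [5.75→8.75]: (3.00+0.82)/2 × 3 = 5.73
  [8.75→9.25]: (0.82+0.66)/2 × 0.5 = 0.37
  [9.25→10.75]: (0.66+0.35)/2 × 1.5 = 0.7575
  Sum = 71.62375 mcg/mL·h
k_e = ln2 / t½ = 0.693147 / 1.61 = 0.4305 h^-1
Extrapolated tail: C_last / k_e = 0.35 / 0.4305 = 0.813
AUC_0→∞ = 71.62375 + 0.813 = 72.43675 mcg/mL·h

AUC = 72.44 mcg/mL·h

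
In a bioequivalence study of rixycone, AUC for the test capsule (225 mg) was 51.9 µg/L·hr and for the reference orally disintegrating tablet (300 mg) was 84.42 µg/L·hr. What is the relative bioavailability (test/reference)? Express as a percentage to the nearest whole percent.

F_rel = 82%

F_rel = (AUC_test/D_test) / (AUC_ref/D_ref)
      = (51.9/225) / (84.42/300)
      = 0.230667 / 0.2814 = 0.8197 = 81.97%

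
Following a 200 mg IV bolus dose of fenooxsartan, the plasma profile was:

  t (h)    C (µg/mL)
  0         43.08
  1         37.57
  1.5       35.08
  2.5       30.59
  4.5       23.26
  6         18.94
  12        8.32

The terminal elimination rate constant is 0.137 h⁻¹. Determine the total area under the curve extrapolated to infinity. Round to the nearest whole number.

AUC = 319 µg/mL·h

Trapezoidal AUC_0→12:
  [0→1]: (43.08+37.57)/2 × 1 = 40.325
  [1→1.5]: (37.57+35.08)/2 × 0.5 = 18.1625
  [1.5→2.5]: (35.08+30.59)/2 × 1 = 32.835
  [2.5→4.5]: (30.59+23.26)/2 × 2 = 53.85
  [4.5→6]: (23.26+18.94)/2 × 1.5 = 31.65
  [6→12]: (18.94+8.32)/2 × 6 = 81.78
  Sum = 258.6025 µg/mL·h
Extrapolated tail: C_last / k_e = 8.32 / 0.137 = 60.730
AUC_0→∞ = 258.6025 + 60.730 = 319.3325 µg/mL·h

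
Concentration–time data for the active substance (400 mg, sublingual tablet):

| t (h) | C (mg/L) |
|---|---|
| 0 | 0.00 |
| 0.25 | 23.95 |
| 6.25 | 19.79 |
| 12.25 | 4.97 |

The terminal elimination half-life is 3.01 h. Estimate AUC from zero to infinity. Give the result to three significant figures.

AUC = 230 mg/L·h

Trapezoidal AUC_0→12.25:
  [0→0.25]: (0.00+23.95)/2 × 0.25 = 2.99375
  [0.25→6.25]: (23.95+19.79)/2 × 6 = 131.22
  [6.25→12.25]: (19.79+4.97)/2 × 6 = 74.28
  Sum = 208.49375 mg/L·h
k_e = ln2 / t½ = 0.693147 / 3.01 = 0.2303 h^-1
Extrapolated tail: C_last / k_e = 4.97 / 0.2303 = 21.581
AUC_0→∞ = 208.49375 + 21.581 = 230.07475 mg/L·h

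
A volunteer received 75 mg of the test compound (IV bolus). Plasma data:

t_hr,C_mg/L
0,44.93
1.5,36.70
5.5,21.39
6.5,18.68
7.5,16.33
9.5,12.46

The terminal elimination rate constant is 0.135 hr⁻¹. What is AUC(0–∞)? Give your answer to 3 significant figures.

AUC = 336 mg/L·hr

Trapezoidal AUC_0→9.5:
  [0→1.5]: (44.93+36.70)/2 × 1.5 = 61.2225
  [1.5→5.5]: (36.70+21.39)/2 × 4 = 116.18
  [5.5→6.5]: (21.39+18.68)/2 × 1 = 20.035
  [6.5→7.5]: (18.68+16.33)/2 × 1 = 17.505
  [7.5→9.5]: (16.33+12.46)/2 × 2 = 28.79
  Sum = 243.7325 mg/L·hr
Extrapolated tail: C_last / k_e = 12.46 / 0.135 = 92.296
AUC_0→∞ = 243.7325 + 92.296 = 336.0285 mg/L·hr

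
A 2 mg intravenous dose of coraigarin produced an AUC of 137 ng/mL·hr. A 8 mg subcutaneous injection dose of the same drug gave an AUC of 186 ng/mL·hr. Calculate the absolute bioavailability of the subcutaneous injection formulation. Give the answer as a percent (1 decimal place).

F = 33.9%

F = (AUC_ev / D_ev) / (AUC_iv / D_iv)
  = (186/8) / (137/2)
  = 23.25 / 68.5 = 0.3394
  = 33.94%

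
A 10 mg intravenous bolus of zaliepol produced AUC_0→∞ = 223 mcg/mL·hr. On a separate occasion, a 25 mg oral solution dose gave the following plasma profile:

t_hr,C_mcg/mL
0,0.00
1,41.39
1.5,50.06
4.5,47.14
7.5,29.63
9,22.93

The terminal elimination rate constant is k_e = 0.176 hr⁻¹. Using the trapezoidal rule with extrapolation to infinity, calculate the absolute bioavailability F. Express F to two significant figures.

F = 0.85

Trapezoidal AUC_0→9 (oral solution):
  [0→1]: (0.00+41.39)/2 × 1 = 20.695
  [1→1.5]: (41.39+50.06)/2 × 0.5 = 22.8625
  [1.5→4.5]: (50.06+47.14)/2 × 3 = 145.8
  [4.5→7.5]: (47.14+29.63)/2 × 3 = 115.155
  [7.5→9]: (29.63+22.93)/2 × 1.5 = 39.42
  Sum = 343.9325 mcg/mL·hr
Tail: C_last/k_e = 22.93/0.176 = 130.284
AUC_0→∞ (oral solution) = 343.9325 + 130.284 = 474.2165 mcg/mL·hr
F = (AUC_ev/D_ev)/(AUC_iv/D_iv) = (474.2165/25)/(223/10) = 18.96866/22.3 = 0.8506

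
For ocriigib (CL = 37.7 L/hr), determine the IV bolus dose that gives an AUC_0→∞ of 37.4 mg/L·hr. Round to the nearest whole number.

Dose = 1410 mg

Dose_iv = CL × AUC_0→∞
     = 37.7 × 37.4 = 1409.98 mg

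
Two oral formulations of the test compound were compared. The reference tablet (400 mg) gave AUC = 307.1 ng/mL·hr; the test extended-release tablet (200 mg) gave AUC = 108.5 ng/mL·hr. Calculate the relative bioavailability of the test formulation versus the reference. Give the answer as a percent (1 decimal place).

F_rel = (AUC_test/D_test) / (AUC_ref/D_ref)
      = (108.5/200) / (307.1/400)
      = 0.5425 / 0.76775 = 0.7066 = 70.66%

F_rel = 70.7%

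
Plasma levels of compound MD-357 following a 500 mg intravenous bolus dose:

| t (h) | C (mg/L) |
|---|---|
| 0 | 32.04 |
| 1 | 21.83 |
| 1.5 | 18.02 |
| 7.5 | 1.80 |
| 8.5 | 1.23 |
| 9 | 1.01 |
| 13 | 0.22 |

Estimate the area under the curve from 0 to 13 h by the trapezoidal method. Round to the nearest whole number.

AUC = 101 mg/L·h

Trapezoidal AUC_0→13:
  [0→1]: (32.04+21.83)/2 × 1 = 26.935
  [1→1.5]: (21.83+18.02)/2 × 0.5 = 9.9625
  [1.5→7.5]: (18.02+1.80)/2 × 6 = 59.46
  [7.5→8.5]: (1.80+1.23)/2 × 1 = 1.515
  [8.5→9]: (1.23+1.01)/2 × 0.5 = 0.56
  [9→13]: (1.01+0.22)/2 × 4 = 2.46
  Sum = 100.8925 mg/L·h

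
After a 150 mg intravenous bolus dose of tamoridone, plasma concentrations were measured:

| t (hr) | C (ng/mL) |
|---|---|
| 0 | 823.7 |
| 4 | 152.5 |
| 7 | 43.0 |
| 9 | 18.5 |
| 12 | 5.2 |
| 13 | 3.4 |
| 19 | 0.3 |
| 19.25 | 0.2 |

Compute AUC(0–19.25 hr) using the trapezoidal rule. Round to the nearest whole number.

Trapezoidal AUC_0→19.25:
  [0→4]: (823.7+152.5)/2 × 4 = 1952.4
  [4→7]: (152.5+43.0)/2 × 3 = 293.25
  [7→9]: (43.0+18.5)/2 × 2 = 61.5
  [9→12]: (18.5+5.2)/2 × 3 = 35.55
  [12→13]: (5.2+3.4)/2 × 1 = 4.3
  [13→19]: (3.4+0.3)/2 × 6 = 11.1
  [19→19.25]: (0.3+0.2)/2 × 0.25 = 0.0625
  Sum = 2358.1625 ng/mL·hr

AUC = 2358 ng/mL·hr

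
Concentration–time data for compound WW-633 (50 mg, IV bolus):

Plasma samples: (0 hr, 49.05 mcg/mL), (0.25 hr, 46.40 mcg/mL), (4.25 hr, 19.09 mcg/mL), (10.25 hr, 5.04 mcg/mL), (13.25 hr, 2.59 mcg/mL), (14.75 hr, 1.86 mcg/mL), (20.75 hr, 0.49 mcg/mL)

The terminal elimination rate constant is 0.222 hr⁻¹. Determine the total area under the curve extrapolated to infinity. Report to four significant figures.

AUC = 239.3 mcg/mL·hr

Trapezoidal AUC_0→20.75:
  [0→0.25]: (49.05+46.40)/2 × 0.25 = 11.93125
  [0.25→4.25]: (46.40+19.09)/2 × 4 = 130.98
  [4.25→10.25]: (19.09+5.04)/2 × 6 = 72.39
  [10.25→13.25]: (5.04+2.59)/2 × 3 = 11.445
  [13.25→14.75]: (2.59+1.86)/2 × 1.5 = 3.3375
  [14.75→20.75]: (1.86+0.49)/2 × 6 = 7.05
  Sum = 237.13375 mcg/mL·hr
Extrapolated tail: C_last / k_e = 0.49 / 0.222 = 2.207
AUC_0→∞ = 237.13375 + 2.207 = 239.34075 mcg/mL·hr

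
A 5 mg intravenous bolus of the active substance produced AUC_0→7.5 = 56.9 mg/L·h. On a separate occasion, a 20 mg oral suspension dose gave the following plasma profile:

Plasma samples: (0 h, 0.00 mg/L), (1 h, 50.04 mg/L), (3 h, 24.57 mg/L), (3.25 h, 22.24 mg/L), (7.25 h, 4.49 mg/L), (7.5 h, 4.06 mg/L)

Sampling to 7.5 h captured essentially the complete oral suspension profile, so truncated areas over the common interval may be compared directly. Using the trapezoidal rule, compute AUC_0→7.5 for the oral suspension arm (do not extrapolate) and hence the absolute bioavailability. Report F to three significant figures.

Trapezoidal AUC_0→7.5 (oral suspension):
  [0→1]: (0.00+50.04)/2 × 1 = 25.02
  [1→3]: (50.04+24.57)/2 × 2 = 74.61
  [3→3.25]: (24.57+22.24)/2 × 0.25 = 5.85125
  [3.25→7.25]: (22.24+4.49)/2 × 4 = 53.46
  [7.25→7.5]: (4.49+4.06)/2 × 0.25 = 1.06875
  Sum = 160.01 mg/L·h
F = (AUC_ev/D_ev)/(AUC_iv/D_iv) = (160.01/20)/(56.9/5) = 8.0005/11.38 = 0.7030

F = 0.703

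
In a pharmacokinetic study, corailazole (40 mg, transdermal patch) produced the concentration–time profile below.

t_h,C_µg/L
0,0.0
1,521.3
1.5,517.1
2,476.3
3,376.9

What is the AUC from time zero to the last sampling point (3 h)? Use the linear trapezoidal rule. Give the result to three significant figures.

Trapezoidal AUC_0→3:
  [0→1]: (0.0+521.3)/2 × 1 = 260.65
  [1→1.5]: (521.3+517.1)/2 × 0.5 = 259.6
  [1.5→2]: (517.1+476.3)/2 × 0.5 = 248.35
  [2→3]: (476.3+376.9)/2 × 1 = 426.6
  Sum = 1195.2 µg/L·h

AUC = 1200 µg/L·h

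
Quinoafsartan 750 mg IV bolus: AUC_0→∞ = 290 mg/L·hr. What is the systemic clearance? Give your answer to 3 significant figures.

CL = 2.59 L/hr

CL = Dose_iv / AUC_0→∞
   = 750 / 290 = 2.58621 L/hr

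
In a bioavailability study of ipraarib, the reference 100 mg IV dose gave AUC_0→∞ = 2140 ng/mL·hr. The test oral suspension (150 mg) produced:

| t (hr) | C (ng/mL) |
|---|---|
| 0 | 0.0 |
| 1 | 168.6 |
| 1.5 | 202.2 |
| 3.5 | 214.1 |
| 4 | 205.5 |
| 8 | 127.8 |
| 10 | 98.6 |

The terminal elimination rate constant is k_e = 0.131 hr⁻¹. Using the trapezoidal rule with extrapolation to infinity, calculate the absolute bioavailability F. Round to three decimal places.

Trapezoidal AUC_0→10 (oral suspension):
  [0→1]: (0.0+168.6)/2 × 1 = 84.3
  [1→1.5]: (168.6+202.2)/2 × 0.5 = 92.7
  [1.5→3.5]: (202.2+214.1)/2 × 2 = 416.3
  [3.5→4]: (214.1+205.5)/2 × 0.5 = 104.9
  [4→8]: (205.5+127.8)/2 × 4 = 666.6
  [8→10]: (127.8+98.6)/2 × 2 = 226.4
  Sum = 1591.2 ng/mL·hr
Tail: C_last/k_e = 98.6/0.131 = 752.672
AUC_0→∞ (oral suspension) = 1591.2 + 752.672 = 2343.872 ng/mL·hr
F = (AUC_ev/D_ev)/(AUC_iv/D_iv) = (2343.872/150)/(2140/100) = 15.6258/21.4 = 0.7302

F = 0.730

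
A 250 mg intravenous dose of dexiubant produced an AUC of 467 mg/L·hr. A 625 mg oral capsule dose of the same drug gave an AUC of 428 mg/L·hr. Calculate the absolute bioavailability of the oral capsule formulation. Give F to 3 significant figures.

F = 0.367

F = (AUC_ev / D_ev) / (AUC_iv / D_iv)
  = (428/625) / (467/250)
  = 0.6848 / 1.868 = 0.3666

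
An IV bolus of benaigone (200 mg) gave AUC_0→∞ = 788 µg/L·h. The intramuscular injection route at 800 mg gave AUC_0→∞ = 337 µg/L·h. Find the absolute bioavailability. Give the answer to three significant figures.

F = 0.107

F = (AUC_ev / D_ev) / (AUC_iv / D_iv)
  = (337/800) / (788/200)
  = 0.42125 / 3.94 = 0.1069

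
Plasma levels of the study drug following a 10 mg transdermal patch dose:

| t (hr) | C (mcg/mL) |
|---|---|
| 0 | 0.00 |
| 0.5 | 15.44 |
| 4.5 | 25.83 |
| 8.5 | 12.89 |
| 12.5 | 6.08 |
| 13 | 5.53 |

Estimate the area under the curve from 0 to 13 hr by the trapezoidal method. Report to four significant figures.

AUC = 204.7 mcg/mL·hr

Trapezoidal AUC_0→13:
  [0→0.5]: (0.00+15.44)/2 × 0.5 = 3.86
  [0.5→4.5]: (15.44+25.83)/2 × 4 = 82.54
  [4.5→8.5]: (25.83+12.89)/2 × 4 = 77.44
  [8.5→12.5]: (12.89+6.08)/2 × 4 = 37.94
  [12.5→13]: (6.08+5.53)/2 × 0.5 = 2.9025
  Sum = 204.6825 mcg/mL·hr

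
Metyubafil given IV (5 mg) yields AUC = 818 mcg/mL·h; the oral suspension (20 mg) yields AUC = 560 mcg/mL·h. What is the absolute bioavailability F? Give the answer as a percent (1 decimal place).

F = 17.1%

F = (AUC_ev / D_ev) / (AUC_iv / D_iv)
  = (560/20) / (818/5)
  = 28 / 163.6 = 0.1711
  = 17.11%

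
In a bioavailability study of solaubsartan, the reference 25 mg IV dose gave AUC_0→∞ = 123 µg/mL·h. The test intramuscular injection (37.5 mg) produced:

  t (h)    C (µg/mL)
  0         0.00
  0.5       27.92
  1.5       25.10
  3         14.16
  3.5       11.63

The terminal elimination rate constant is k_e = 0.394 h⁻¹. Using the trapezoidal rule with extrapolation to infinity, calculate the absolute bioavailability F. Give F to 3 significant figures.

Trapezoidal AUC_0→3.5 (intramuscular injection):
  [0→0.5]: (0.00+27.92)/2 × 0.5 = 6.98
  [0.5→1.5]: (27.92+25.10)/2 × 1 = 26.51
  [1.5→3]: (25.10+14.16)/2 × 1.5 = 29.445
  [3→3.5]: (14.16+11.63)/2 × 0.5 = 6.4475
  Sum = 69.3825 µg/mL·h
Tail: C_last/k_e = 11.63/0.394 = 29.518
AUC_0→∞ (intramuscular injection) = 69.3825 + 29.518 = 98.9005 µg/mL·h
F = (AUC_ev/D_ev)/(AUC_iv/D_iv) = (98.9005/37.5)/(123/25) = 2.63735/4.92 = 0.5360

F = 0.536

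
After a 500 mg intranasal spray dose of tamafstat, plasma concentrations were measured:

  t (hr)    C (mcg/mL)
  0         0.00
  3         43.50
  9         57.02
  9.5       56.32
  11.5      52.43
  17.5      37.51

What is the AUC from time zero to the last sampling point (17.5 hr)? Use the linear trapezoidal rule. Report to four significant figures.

Trapezoidal AUC_0→17.5:
  [0→3]: (0.00+43.50)/2 × 3 = 65.25
  [3→9]: (43.50+57.02)/2 × 6 = 301.56
  [9→9.5]: (57.02+56.32)/2 × 0.5 = 28.335
  [9.5→11.5]: (56.32+52.43)/2 × 2 = 108.75
  [11.5→17.5]: (52.43+37.51)/2 × 6 = 269.82
  Sum = 773.715 mcg/mL·hr

AUC = 773.7 mcg/mL·hr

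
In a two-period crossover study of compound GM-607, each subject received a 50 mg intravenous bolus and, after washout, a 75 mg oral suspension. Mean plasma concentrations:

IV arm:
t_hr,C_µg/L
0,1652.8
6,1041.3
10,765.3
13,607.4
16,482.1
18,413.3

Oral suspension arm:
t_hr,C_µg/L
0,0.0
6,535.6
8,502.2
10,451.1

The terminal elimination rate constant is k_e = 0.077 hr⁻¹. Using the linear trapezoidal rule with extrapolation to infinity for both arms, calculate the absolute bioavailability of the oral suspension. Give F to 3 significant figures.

F = 0.291

Trapezoidal AUC_0→18 (IV):
  [0→6]: (1652.8+1041.3)/2 × 6 = 8082.3
  [6→10]: (1041.3+765.3)/2 × 4 = 3613.2
  [10→13]: (765.3+607.4)/2 × 3 = 2059.05
  [13→16]: (607.4+482.1)/2 × 3 = 1634.25
  [16→18]: (482.1+413.3)/2 × 2 = 895.4
  Sum = 16284.2 µg/L·hr
IV tail: 413.3/0.077 = 5367.532; AUC_iv,0→∞ = 16284.2 + 5367.532 = 21651.732 µg/L·hr
Trapezoidal AUC_0→10 (oral suspension):
  [0→6]: (0.0+535.6)/2 × 6 = 1606.8
  [6→8]: (535.6+502.2)/2 × 2 = 1037.8
  [8→10]: (502.2+451.1)/2 × 2 = 953.3
  Sum = 3597.9 µg/L·hr
oral suspension tail: 451.1/0.077 = 5858.442; AUC_ev,0→∞ = 3597.9 + 5858.442 = 9456.342 µg/L·hr
F = (AUC_ev/D_ev)/(AUC_iv/D_iv) = (9456.342/75)/(21651.732/50) = 126.08456/433.03464 = 0.2912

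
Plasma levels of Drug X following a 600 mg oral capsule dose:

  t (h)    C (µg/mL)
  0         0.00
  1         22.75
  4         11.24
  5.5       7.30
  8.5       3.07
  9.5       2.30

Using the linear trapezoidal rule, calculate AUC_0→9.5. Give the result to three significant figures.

Trapezoidal AUC_0→9.5:
  [0→1]: (0.00+22.75)/2 × 1 = 11.375
  [1→4]: (22.75+11.24)/2 × 3 = 50.985
  [4→5.5]: (11.24+7.30)/2 × 1.5 = 13.905
  [5.5→8.5]: (7.30+3.07)/2 × 3 = 15.555
  [8.5→9.5]: (3.07+2.30)/2 × 1 = 2.685
  Sum = 94.505 µg/mL·h

AUC = 94.5 µg/mL·h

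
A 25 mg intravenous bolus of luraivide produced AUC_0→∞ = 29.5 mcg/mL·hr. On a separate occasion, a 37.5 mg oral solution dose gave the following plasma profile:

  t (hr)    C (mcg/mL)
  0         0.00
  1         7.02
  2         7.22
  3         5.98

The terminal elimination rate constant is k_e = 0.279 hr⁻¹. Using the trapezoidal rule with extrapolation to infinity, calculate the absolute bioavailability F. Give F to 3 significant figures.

Trapezoidal AUC_0→3 (oral solution):
  [0→1]: (0.00+7.02)/2 × 1 = 3.51
  [1→2]: (7.02+7.22)/2 × 1 = 7.12
  [2→3]: (7.22+5.98)/2 × 1 = 6.6
  Sum = 17.23 mcg/mL·hr
Tail: C_last/k_e = 5.98/0.279 = 21.434
AUC_0→∞ (oral solution) = 17.23 + 21.434 = 38.664 mcg/mL·hr
F = (AUC_ev/D_ev)/(AUC_iv/D_iv) = (38.664/37.5)/(29.5/25) = 1.03104/1.18 = 0.8738

F = 0.874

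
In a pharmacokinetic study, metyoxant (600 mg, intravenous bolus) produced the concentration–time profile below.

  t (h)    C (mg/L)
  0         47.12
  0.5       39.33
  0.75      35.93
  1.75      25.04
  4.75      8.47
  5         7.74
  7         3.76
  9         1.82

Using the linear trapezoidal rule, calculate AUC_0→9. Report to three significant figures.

Trapezoidal AUC_0→9:
  [0→0.5]: (47.12+39.33)/2 × 0.5 = 21.6125
  [0.5→0.75]: (39.33+35.93)/2 × 0.25 = 9.4075
  [0.75→1.75]: (35.93+25.04)/2 × 1 = 30.485
  [1.75→4.75]: (25.04+8.47)/2 × 3 = 50.265
  [4.75→5]: (8.47+7.74)/2 × 0.25 = 2.02625
  [5→7]: (7.74+3.76)/2 × 2 = 11.5
  [7→9]: (3.76+1.82)/2 × 2 = 5.58
  Sum = 130.87625 mg/L·h

AUC = 131 mg/L·h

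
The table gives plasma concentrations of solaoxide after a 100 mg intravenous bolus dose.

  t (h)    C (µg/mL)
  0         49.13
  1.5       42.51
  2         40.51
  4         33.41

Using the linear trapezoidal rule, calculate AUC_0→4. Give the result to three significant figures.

AUC = 163 µg/mL·h

Trapezoidal AUC_0→4:
  [0→1.5]: (49.13+42.51)/2 × 1.5 = 68.73
  [1.5→2]: (42.51+40.51)/2 × 0.5 = 20.755
  [2→4]: (40.51+33.41)/2 × 2 = 73.92
  Sum = 163.405 µg/mL·h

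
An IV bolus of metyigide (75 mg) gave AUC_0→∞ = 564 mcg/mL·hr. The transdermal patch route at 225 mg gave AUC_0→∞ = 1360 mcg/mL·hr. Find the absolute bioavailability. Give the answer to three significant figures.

F = 0.804

F = (AUC_ev / D_ev) / (AUC_iv / D_iv)
  = (1360/225) / (564/75)
  = 6.04444 / 7.52 = 0.8038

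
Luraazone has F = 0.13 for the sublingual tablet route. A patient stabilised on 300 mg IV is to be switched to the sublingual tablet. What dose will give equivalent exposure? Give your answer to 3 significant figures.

D_sublingual = 2310 mg

For equal systemic exposure: F × D_ev = D_iv
D_ev = D_iv / F = 300 / 0.13 = 2307.69 mg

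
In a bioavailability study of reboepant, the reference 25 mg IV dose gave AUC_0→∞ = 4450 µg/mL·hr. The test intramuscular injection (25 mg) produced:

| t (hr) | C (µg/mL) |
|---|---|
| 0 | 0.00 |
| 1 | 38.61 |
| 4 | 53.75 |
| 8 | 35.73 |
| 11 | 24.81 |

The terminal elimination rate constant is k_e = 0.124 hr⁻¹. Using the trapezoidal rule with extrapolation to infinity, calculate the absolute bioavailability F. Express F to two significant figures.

Trapezoidal AUC_0→11 (intramuscular injection):
  [0→1]: (0.00+38.61)/2 × 1 = 19.305
  [1→4]: (38.61+53.75)/2 × 3 = 138.54
  [4→8]: (53.75+35.73)/2 × 4 = 178.96
  [8→11]: (35.73+24.81)/2 × 3 = 90.81
  Sum = 427.615 µg/mL·hr
Tail: C_last/k_e = 24.81/0.124 = 200.081
AUC_0→∞ (intramuscular injection) = 427.615 + 200.081 = 627.696 µg/mL·hr
F = (AUC_ev/D_ev)/(AUC_iv/D_iv) = (627.696/25)/(4450/25) = 25.10784/178 = 0.1411

F = 0.14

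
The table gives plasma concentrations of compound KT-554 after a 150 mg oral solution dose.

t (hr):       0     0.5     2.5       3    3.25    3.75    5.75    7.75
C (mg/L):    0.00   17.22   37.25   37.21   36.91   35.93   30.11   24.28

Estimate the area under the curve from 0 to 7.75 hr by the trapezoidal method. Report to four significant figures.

AUC = 225.3 mg/L·hr

Trapezoidal AUC_0→7.75:
  [0→0.5]: (0.00+17.22)/2 × 0.5 = 4.305
  [0.5→2.5]: (17.22+37.25)/2 × 2 = 54.47
  [2.5→3]: (37.25+37.21)/2 × 0.5 = 18.615
  [3→3.25]: (37.21+36.91)/2 × 0.25 = 9.265
  [3.25→3.75]: (36.91+35.93)/2 × 0.5 = 18.21
  [3.75→5.75]: (35.93+30.11)/2 × 2 = 66.04
  [5.75→7.75]: (30.11+24.28)/2 × 2 = 54.39
  Sum = 225.295 mg/L·hr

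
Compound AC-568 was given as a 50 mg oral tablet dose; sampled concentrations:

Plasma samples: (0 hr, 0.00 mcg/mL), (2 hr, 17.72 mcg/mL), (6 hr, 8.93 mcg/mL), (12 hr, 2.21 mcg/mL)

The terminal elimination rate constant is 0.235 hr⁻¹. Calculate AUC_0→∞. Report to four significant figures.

Trapezoidal AUC_0→12:
  [0→2]: (0.00+17.72)/2 × 2 = 17.72
  [2→6]: (17.72+8.93)/2 × 4 = 53.3
  [6→12]: (8.93+2.21)/2 × 6 = 33.42
  Sum = 104.44 mcg/mL·hr
Extrapolated tail: C_last / k_e = 2.21 / 0.235 = 9.404
AUC_0→∞ = 104.44 + 9.404 = 113.844 mcg/mL·hr

AUC = 113.8 mcg/mL·hr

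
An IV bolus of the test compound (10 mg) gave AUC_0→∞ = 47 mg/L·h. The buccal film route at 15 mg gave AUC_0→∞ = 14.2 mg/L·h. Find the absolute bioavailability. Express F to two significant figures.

F = (AUC_ev / D_ev) / (AUC_iv / D_iv)
  = (14.2/15) / (47/10)
  = 0.946667 / 4.7 = 0.2014

F = 0.20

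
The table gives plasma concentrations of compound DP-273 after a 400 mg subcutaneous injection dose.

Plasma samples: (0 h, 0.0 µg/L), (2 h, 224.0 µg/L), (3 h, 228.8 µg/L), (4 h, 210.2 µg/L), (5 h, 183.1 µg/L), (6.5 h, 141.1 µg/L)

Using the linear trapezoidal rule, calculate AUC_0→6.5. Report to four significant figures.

AUC = 1110 µg/L·h

Trapezoidal AUC_0→6.5:
  [0→2]: (0.0+224.0)/2 × 2 = 224.0
  [2→3]: (224.0+228.8)/2 × 1 = 226.4
  [3→4]: (228.8+210.2)/2 × 1 = 219.5
  [4→5]: (210.2+183.1)/2 × 1 = 196.65
  [5→6.5]: (183.1+141.1)/2 × 1.5 = 243.15
  Sum = 1109.7 µg/L·h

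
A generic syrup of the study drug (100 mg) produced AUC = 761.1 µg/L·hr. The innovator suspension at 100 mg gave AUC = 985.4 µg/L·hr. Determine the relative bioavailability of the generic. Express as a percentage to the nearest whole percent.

F_rel = 77%

F_rel = (AUC_test/D_test) / (AUC_ref/D_ref)
      = (761.1/100) / (985.4/100)
      = 7.611 / 9.854 = 0.7724 = 77.24%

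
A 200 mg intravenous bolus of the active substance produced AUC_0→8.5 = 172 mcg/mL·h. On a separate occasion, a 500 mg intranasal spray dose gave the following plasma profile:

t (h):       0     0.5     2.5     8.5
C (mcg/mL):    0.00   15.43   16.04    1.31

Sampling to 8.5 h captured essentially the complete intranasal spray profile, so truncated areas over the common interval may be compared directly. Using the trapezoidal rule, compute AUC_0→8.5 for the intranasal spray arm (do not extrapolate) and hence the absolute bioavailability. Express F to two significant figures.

Trapezoidal AUC_0→8.5 (intranasal spray):
  [0→0.5]: (0.00+15.43)/2 × 0.5 = 3.8575
  [0.5→2.5]: (15.43+16.04)/2 × 2 = 31.47
  [2.5→8.5]: (16.04+1.31)/2 × 6 = 52.05
  Sum = 87.3775 mcg/mL·h
F = (AUC_ev/D_ev)/(AUC_iv/D_iv) = (87.3775/500)/(172/200) = 0.174755/0.86 = 0.2032

F = 0.20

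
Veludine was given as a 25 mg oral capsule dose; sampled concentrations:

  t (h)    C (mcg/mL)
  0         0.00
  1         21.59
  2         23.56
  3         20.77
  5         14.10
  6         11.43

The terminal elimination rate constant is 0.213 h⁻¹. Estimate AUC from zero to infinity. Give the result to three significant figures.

AUC = 157 mcg/mL·h

Trapezoidal AUC_0→6:
  [0→1]: (0.00+21.59)/2 × 1 = 10.795
  [1→2]: (21.59+23.56)/2 × 1 = 22.575
  [2→3]: (23.56+20.77)/2 × 1 = 22.165
  [3→5]: (20.77+14.10)/2 × 2 = 34.87
  [5→6]: (14.10+11.43)/2 × 1 = 12.765
  Sum = 103.17 mcg/mL·h
Extrapolated tail: C_last / k_e = 11.43 / 0.213 = 53.662
AUC_0→∞ = 103.17 + 53.662 = 156.832 mcg/mL·h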